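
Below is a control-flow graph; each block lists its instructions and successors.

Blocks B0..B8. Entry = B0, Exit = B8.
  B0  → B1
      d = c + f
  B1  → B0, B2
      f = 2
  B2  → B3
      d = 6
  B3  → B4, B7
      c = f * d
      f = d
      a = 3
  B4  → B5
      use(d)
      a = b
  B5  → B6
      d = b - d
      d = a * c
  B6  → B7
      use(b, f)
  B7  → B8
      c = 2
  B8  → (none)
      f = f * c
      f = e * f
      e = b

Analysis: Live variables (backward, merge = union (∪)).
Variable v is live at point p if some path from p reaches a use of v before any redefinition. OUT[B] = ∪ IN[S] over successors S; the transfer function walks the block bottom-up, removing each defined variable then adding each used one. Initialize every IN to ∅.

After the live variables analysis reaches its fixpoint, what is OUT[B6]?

Answer: {b, e, f}

Trace:
Per-block solution:
  B0:  IN={b, c, e, f}  OUT={b, c, e}
  B1:  IN={b, c, e}  OUT={b, c, e, f}
  B2:  IN={b, e, f}  OUT={b, d, e, f}
  B3:  IN={b, d, e, f}  OUT={b, c, d, e, f}
  B4:  IN={b, c, d, e, f}  OUT={a, b, c, d, e, f}
  B5:  IN={a, b, c, d, e, f}  OUT={b, e, f}
  B6:  IN={b, e, f}  OUT={b, e, f}
  B7:  IN={b, e, f}  OUT={b, c, e, f}
  B8:  IN={b, c, e, f}  OUT={}

Merge at B6: OUT[B6] = IN[B7] = {b, e, f}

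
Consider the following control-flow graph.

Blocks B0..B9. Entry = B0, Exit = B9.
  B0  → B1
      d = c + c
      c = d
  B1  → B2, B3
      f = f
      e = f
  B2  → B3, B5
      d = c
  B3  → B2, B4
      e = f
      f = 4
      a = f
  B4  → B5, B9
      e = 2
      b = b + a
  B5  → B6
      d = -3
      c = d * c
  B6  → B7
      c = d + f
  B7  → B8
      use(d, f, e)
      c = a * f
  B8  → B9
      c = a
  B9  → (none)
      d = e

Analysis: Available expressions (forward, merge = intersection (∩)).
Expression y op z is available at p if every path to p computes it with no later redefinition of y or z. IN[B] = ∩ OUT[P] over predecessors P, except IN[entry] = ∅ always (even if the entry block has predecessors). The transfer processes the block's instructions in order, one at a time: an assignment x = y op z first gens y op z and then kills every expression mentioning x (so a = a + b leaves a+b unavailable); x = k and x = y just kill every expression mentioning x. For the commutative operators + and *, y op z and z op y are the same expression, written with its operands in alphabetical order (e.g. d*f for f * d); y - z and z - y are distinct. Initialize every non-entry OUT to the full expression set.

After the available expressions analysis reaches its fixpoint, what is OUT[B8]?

Answer: {a*f, d+f}

Trace:
Per-block solution:
  B0: | IN={} | OUT={}
  B1: | IN={} | OUT={}
  B2: | IN={} | OUT={}
  B3: | IN={} | OUT={}
  B4: | IN={} | OUT={}
  B5: | IN={} | OUT={}
  B6: | IN={} | OUT={d+f}
  B7: | IN={d+f} | OUT={a*f, d+f}
  B8: | IN={a*f, d+f} | OUT={a*f, d+f}
  B9: | IN={} | OUT={}

Merge at B8: IN[B8] = OUT[B7] = {a*f, d+f}
Applying B8's transfer function to that IN value gives OUT[B8] (row B8 above).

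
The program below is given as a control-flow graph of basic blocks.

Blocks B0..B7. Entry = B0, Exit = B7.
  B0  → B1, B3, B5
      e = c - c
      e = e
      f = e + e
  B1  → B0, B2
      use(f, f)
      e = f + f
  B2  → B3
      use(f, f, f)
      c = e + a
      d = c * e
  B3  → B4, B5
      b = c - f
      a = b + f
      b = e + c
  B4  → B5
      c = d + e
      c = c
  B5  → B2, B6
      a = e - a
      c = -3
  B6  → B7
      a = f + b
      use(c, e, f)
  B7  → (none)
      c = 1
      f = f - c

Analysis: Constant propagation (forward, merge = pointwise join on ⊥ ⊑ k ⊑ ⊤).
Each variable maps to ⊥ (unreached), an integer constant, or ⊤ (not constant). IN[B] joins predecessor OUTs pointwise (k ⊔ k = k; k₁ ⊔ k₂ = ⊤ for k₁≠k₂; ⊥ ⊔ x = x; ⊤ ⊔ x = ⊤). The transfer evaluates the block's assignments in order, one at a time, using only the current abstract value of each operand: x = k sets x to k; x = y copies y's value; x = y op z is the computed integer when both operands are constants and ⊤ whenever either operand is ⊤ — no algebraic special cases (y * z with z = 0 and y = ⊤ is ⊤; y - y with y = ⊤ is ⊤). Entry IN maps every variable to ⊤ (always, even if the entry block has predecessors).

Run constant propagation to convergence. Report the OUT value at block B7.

Converged values:
  B0:   IN=(all ⊤)   OUT=(all ⊤)
  B1:   IN=(all ⊤)   OUT=(all ⊤)
  B2:   IN=(all ⊤)   OUT=(all ⊤)
  B3:   IN=(all ⊤)   OUT=(all ⊤)
  B4:   IN=(all ⊤)   OUT=(all ⊤)
  B5:   IN=(all ⊤)   OUT={c:-3; rest ⊤}
  B6:   IN={c:-3; rest ⊤}   OUT={c:-3; rest ⊤}
  B7:   IN={c:-3; rest ⊤}   OUT={c:1; rest ⊤}

Merge at B7: IN[B7] = OUT[B6] = {a: ⊤, b: ⊤, c: -3, d: ⊤, e: ⊤, f: ⊤}
Applying B7's transfer function to that IN value gives OUT[B7] (row B7 above).

Answer: {a: ⊤, b: ⊤, c: 1, d: ⊤, e: ⊤, f: ⊤}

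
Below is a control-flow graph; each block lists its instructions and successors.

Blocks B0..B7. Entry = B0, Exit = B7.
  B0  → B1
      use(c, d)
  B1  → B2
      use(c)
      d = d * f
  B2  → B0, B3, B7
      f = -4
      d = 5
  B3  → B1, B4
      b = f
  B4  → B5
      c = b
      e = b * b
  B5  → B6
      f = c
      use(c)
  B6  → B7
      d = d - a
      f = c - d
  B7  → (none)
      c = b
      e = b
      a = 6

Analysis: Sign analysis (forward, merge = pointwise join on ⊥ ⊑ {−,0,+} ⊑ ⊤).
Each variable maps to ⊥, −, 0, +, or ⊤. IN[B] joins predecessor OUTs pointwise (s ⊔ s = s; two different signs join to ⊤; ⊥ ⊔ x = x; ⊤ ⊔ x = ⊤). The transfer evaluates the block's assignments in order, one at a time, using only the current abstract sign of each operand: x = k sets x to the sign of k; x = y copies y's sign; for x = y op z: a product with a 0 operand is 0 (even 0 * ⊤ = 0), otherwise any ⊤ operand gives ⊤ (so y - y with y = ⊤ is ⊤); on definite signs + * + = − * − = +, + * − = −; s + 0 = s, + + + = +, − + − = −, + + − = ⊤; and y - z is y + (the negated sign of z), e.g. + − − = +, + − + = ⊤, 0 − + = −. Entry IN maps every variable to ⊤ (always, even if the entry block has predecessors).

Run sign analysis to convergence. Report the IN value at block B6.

Converged values:
  B0: | IN=(all ⊤) | OUT=(all ⊤)
  B1: | IN=(all ⊤) | OUT=(all ⊤)
  B2: | IN=(all ⊤) | OUT={d:+, f:-; rest ⊤}
  B3: | IN={d:+, f:-; rest ⊤} | OUT={b:-, d:+, f:-; rest ⊤}
  B4: | IN={b:-, d:+, f:-; rest ⊤} | OUT={b:-, c:-, d:+, e:+, f:-; rest ⊤}
  B5: | IN={b:-, c:-, d:+, e:+, f:-; rest ⊤} | OUT={b:-, c:-, d:+, e:+, f:-; rest ⊤}
  B6: | IN={b:-, c:-, d:+, e:+, f:-; rest ⊤} | OUT={b:-, c:-, e:+; rest ⊤}
  B7: | IN=(all ⊤) | OUT={a:+; rest ⊤}

Merge at B6: IN[B6] = OUT[B5] = {a: ⊤, b: -, c: -, d: +, e: +, f: -}

Answer: {a: ⊤, b: -, c: -, d: +, e: +, f: -}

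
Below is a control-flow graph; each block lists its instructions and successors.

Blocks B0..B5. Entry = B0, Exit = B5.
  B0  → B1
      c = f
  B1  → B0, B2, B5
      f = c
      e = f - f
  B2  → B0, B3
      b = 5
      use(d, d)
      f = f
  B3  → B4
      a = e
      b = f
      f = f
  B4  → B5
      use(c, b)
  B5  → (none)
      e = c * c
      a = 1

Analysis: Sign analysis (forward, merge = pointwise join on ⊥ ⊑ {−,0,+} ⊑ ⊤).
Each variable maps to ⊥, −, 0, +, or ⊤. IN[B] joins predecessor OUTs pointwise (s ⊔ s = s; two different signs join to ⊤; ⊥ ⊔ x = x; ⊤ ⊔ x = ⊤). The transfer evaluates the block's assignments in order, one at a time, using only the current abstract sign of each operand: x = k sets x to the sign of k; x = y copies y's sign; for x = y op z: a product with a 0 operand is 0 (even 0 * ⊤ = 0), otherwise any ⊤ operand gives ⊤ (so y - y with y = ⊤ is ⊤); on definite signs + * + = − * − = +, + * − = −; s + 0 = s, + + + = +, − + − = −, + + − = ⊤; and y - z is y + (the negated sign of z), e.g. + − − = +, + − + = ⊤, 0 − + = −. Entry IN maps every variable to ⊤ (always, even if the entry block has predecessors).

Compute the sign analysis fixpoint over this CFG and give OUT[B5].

Answer: {a: +, b: ⊤, c: ⊤, d: ⊤, e: ⊤, f: ⊤}

Working:
Fixpoint table:
  B0:   IN=(all ⊤)   OUT=(all ⊤)
  B1:   IN=(all ⊤)   OUT=(all ⊤)
  B2:   IN=(all ⊤)   OUT={b:+; rest ⊤}
  B3:   IN={b:+; rest ⊤}   OUT=(all ⊤)
  B4:   IN=(all ⊤)   OUT=(all ⊤)
  B5:   IN=(all ⊤)   OUT={a:+; rest ⊤}

Merge at B5: IN[B5] = OUT[B1] ⊔ OUT[B4] = {a: ⊤, b: ⊤, c: ⊤, d: ⊤, e: ⊤, f: ⊤}
Applying B5's transfer function to that IN value gives OUT[B5] (row B5 above).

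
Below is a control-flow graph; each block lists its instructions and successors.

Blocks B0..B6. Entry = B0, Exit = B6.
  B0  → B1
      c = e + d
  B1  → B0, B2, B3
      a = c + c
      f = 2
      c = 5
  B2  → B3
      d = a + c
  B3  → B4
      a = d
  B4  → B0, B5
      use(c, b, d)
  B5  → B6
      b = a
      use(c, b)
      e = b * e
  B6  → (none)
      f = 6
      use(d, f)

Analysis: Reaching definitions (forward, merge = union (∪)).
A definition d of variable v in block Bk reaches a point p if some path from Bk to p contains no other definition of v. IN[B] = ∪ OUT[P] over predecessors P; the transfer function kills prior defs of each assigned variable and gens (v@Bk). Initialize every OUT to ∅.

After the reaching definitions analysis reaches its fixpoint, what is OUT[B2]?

Fixpoint table:
  B0:  IN={a@B1, a@B3, c@B1, d@B2, f@B1}  OUT={a@B1, a@B3, c@B0, d@B2, f@B1}
  B1:  IN={a@B1, a@B3, c@B0, d@B2, f@B1}  OUT={a@B1, c@B1, d@B2, f@B1}
  B2:  IN={a@B1, c@B1, d@B2, f@B1}  OUT={a@B1, c@B1, d@B2, f@B1}
  B3:  IN={a@B1, c@B1, d@B2, f@B1}  OUT={a@B3, c@B1, d@B2, f@B1}
  B4:  IN={a@B3, c@B1, d@B2, f@B1}  OUT={a@B3, c@B1, d@B2, f@B1}
  B5:  IN={a@B3, c@B1, d@B2, f@B1}  OUT={a@B3, b@B5, c@B1, d@B2, e@B5, f@B1}
  B6:  IN={a@B3, b@B5, c@B1, d@B2, e@B5, f@B1}  OUT={a@B3, b@B5, c@B1, d@B2, e@B5, f@B6}

Merge at B2: IN[B2] = OUT[B1] = {a@B1, c@B1, d@B2, f@B1}
Applying B2's transfer function to that IN value gives OUT[B2] (row B2 above).

Answer: {a@B1, c@B1, d@B2, f@B1}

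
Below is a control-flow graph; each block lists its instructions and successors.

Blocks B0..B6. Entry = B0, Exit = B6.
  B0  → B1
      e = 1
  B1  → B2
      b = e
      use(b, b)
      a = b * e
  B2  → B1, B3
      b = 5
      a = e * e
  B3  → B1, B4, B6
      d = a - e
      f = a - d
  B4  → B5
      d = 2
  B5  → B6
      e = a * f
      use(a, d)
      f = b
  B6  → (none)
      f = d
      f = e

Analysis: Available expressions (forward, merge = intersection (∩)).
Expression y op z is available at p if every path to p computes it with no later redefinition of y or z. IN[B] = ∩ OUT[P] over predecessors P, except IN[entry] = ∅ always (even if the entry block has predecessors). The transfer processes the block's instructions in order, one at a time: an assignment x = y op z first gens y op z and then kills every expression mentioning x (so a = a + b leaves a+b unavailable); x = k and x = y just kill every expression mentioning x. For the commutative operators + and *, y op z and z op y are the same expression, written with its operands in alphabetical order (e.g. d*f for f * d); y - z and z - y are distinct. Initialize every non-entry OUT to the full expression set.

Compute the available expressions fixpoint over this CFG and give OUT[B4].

Fixpoint table:
  B0:  IN={}  OUT={}
  B1:  IN={}  OUT={b*e}
  B2:  IN={b*e}  OUT={e*e}
  B3:  IN={e*e}  OUT={a-d, a-e, e*e}
  B4:  IN={a-d, a-e, e*e}  OUT={a-e, e*e}
  B5:  IN={a-e, e*e}  OUT={}
  B6:  IN={}  OUT={}

Merge at B4: IN[B4] = OUT[B3] = {a-d, a-e, e*e}
Applying B4's transfer function to that IN value gives OUT[B4] (row B4 above).

Answer: {a-e, e*e}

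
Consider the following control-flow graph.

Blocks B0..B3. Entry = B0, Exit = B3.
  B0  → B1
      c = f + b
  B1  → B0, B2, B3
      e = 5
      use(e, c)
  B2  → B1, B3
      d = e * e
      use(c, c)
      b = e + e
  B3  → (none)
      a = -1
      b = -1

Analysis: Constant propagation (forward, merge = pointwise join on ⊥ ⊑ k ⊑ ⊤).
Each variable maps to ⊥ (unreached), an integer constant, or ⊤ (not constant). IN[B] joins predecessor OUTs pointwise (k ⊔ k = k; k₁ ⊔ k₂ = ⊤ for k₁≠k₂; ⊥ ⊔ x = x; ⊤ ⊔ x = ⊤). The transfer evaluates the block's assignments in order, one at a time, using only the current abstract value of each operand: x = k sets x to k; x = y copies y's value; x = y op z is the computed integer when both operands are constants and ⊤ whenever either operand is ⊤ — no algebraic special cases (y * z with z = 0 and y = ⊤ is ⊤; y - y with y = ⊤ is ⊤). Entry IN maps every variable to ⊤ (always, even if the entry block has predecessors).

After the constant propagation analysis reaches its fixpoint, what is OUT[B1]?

Converged values:
  B0:  IN=(all ⊤)  OUT=(all ⊤)
  B1:  IN=(all ⊤)  OUT={e:5; rest ⊤}
  B2:  IN={e:5; rest ⊤}  OUT={b:10, d:25, e:5; rest ⊤}
  B3:  IN={e:5; rest ⊤}  OUT={a:-1, b:-1, e:5; rest ⊤}

Merge at B1: IN[B1] = OUT[B0] ⊔ OUT[B2] = {a: ⊤, b: ⊤, c: ⊤, d: ⊤, e: ⊤, f: ⊤}
Applying B1's transfer function to that IN value gives OUT[B1] (row B1 above).

Answer: {a: ⊤, b: ⊤, c: ⊤, d: ⊤, e: 5, f: ⊤}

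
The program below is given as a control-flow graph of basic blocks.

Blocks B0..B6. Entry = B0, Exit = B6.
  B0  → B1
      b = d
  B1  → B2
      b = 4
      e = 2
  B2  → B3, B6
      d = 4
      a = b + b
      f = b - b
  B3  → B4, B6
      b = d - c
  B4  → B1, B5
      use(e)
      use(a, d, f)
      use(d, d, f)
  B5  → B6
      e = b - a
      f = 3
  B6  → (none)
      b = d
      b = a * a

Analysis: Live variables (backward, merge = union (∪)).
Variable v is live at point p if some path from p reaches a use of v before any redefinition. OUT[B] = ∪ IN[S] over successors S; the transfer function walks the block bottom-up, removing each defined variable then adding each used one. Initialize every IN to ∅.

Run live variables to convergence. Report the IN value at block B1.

Answer: {c}

Derivation:
Per-block solution:
  B0:  IN={c, d}  OUT={c}
  B1:  IN={c}  OUT={b, c, e}
  B2:  IN={b, c, e}  OUT={a, c, d, e, f}
  B3:  IN={a, c, d, e, f}  OUT={a, b, c, d, e, f}
  B4:  IN={a, b, c, d, e, f}  OUT={a, b, c, d}
  B5:  IN={a, b, d}  OUT={a, d}
  B6:  IN={a, d}  OUT={}

Merge at B1: OUT[B1] = IN[B2] = {b, c, e}
Applying B1's transfer function to that OUT value gives IN[B1] (row B1 above).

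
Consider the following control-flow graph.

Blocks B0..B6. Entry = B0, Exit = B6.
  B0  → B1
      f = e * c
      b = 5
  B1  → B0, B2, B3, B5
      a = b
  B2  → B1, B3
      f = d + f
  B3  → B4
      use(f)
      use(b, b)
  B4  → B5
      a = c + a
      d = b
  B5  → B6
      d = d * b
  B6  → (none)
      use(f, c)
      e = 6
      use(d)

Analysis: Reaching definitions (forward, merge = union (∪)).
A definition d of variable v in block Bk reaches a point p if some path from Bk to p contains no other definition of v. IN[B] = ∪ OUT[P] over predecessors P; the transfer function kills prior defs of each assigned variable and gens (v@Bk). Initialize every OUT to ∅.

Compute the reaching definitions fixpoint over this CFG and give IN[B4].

Fixpoint table:
  B0: | IN={a@B1, b@B0, f@B0, f@B2} | OUT={a@B1, b@B0, f@B0}
  B1: | IN={a@B1, b@B0, f@B0, f@B2} | OUT={a@B1, b@B0, f@B0, f@B2}
  B2: | IN={a@B1, b@B0, f@B0, f@B2} | OUT={a@B1, b@B0, f@B2}
  B3: | IN={a@B1, b@B0, f@B0, f@B2} | OUT={a@B1, b@B0, f@B0, f@B2}
  B4: | IN={a@B1, b@B0, f@B0, f@B2} | OUT={a@B4, b@B0, d@B4, f@B0, f@B2}
  B5: | IN={a@B1, a@B4, b@B0, d@B4, f@B0, f@B2} | OUT={a@B1, a@B4, b@B0, d@B5, f@B0, f@B2}
  B6: | IN={a@B1, a@B4, b@B0, d@B5, f@B0, f@B2} | OUT={a@B1, a@B4, b@B0, d@B5, e@B6, f@B0, f@B2}

Merge at B4: IN[B4] = OUT[B3] = {a@B1, b@B0, f@B0, f@B2}

Answer: {a@B1, b@B0, f@B0, f@B2}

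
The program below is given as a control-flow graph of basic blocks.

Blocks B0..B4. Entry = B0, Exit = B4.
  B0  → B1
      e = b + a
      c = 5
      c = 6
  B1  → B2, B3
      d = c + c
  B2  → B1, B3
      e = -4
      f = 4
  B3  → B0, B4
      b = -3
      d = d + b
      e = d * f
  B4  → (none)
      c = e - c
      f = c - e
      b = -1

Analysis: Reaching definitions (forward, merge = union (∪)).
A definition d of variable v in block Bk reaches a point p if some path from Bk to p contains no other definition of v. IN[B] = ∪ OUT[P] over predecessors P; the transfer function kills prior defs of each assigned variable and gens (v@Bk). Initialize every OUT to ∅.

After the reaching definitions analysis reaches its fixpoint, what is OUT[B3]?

Answer: {b@B3, c@B0, d@B3, e@B3, f@B2}

Trace:
Converged values:
  B0:  IN={b@B3, c@B0, d@B3, e@B3, f@B2}  OUT={b@B3, c@B0, d@B3, e@B0, f@B2}
  B1:  IN={b@B3, c@B0, d@B1, d@B3, e@B0, e@B2, f@B2}  OUT={b@B3, c@B0, d@B1, e@B0, e@B2, f@B2}
  B2:  IN={b@B3, c@B0, d@B1, e@B0, e@B2, f@B2}  OUT={b@B3, c@B0, d@B1, e@B2, f@B2}
  B3:  IN={b@B3, c@B0, d@B1, e@B0, e@B2, f@B2}  OUT={b@B3, c@B0, d@B3, e@B3, f@B2}
  B4:  IN={b@B3, c@B0, d@B3, e@B3, f@B2}  OUT={b@B4, c@B4, d@B3, e@B3, f@B4}

Merge at B3: IN[B3] = OUT[B1] ⊔ OUT[B2] = {b@B3, c@B0, d@B1, e@B0, e@B2, f@B2}
Applying B3's transfer function to that IN value gives OUT[B3] (row B3 above).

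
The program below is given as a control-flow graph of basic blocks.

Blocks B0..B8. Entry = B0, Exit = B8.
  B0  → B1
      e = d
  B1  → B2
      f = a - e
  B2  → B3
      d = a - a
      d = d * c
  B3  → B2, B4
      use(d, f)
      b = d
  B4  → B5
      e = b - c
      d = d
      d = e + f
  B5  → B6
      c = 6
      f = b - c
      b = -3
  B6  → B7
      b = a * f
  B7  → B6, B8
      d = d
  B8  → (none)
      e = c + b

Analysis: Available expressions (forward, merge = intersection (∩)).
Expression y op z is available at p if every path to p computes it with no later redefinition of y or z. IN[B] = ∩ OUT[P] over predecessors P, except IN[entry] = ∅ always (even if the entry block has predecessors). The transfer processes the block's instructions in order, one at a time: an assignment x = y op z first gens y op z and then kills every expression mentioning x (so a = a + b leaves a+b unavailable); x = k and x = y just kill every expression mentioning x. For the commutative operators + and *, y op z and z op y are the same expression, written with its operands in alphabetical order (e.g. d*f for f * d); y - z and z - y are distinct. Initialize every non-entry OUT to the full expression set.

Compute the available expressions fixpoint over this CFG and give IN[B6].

Fixpoint table:
  B0: | IN={} | OUT={}
  B1: | IN={} | OUT={a-e}
  B2: | IN={a-e} | OUT={a-a, a-e}
  B3: | IN={a-a, a-e} | OUT={a-a, a-e}
  B4: | IN={a-a, a-e} | OUT={a-a, b-c, e+f}
  B5: | IN={a-a, b-c, e+f} | OUT={a-a}
  B6: | IN={a-a} | OUT={a*f, a-a}
  B7: | IN={a*f, a-a} | OUT={a*f, a-a}
  B8: | IN={a*f, a-a} | OUT={a*f, a-a, b+c}

Merge at B6: IN[B6] = OUT[B5] ∩ OUT[B7] = {a-a}

Answer: {a-a}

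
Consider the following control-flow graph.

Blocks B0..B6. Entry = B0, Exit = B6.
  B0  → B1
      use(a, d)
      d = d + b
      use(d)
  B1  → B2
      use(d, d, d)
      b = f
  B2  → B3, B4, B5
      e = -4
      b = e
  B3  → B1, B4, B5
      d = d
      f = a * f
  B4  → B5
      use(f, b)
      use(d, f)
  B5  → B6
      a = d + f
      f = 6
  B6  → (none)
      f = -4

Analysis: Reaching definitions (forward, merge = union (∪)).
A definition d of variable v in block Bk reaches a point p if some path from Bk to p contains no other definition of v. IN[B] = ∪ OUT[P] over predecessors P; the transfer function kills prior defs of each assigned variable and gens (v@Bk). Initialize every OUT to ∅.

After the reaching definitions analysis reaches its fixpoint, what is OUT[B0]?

Per-block solution:
  B0:  IN={}  OUT={d@B0}
  B1:  IN={b@B2, d@B0, d@B3, e@B2, f@B3}  OUT={b@B1, d@B0, d@B3, e@B2, f@B3}
  B2:  IN={b@B1, d@B0, d@B3, e@B2, f@B3}  OUT={b@B2, d@B0, d@B3, e@B2, f@B3}
  B3:  IN={b@B2, d@B0, d@B3, e@B2, f@B3}  OUT={b@B2, d@B3, e@B2, f@B3}
  B4:  IN={b@B2, d@B0, d@B3, e@B2, f@B3}  OUT={b@B2, d@B0, d@B3, e@B2, f@B3}
  B5:  IN={b@B2, d@B0, d@B3, e@B2, f@B3}  OUT={a@B5, b@B2, d@B0, d@B3, e@B2, f@B5}
  B6:  IN={a@B5, b@B2, d@B0, d@B3, e@B2, f@B5}  OUT={a@B5, b@B2, d@B0, d@B3, e@B2, f@B6}

B0 is the boundary node: IN[B0] = {}
Applying B0's transfer function to that IN value gives OUT[B0] (row B0 above).

Answer: {d@B0}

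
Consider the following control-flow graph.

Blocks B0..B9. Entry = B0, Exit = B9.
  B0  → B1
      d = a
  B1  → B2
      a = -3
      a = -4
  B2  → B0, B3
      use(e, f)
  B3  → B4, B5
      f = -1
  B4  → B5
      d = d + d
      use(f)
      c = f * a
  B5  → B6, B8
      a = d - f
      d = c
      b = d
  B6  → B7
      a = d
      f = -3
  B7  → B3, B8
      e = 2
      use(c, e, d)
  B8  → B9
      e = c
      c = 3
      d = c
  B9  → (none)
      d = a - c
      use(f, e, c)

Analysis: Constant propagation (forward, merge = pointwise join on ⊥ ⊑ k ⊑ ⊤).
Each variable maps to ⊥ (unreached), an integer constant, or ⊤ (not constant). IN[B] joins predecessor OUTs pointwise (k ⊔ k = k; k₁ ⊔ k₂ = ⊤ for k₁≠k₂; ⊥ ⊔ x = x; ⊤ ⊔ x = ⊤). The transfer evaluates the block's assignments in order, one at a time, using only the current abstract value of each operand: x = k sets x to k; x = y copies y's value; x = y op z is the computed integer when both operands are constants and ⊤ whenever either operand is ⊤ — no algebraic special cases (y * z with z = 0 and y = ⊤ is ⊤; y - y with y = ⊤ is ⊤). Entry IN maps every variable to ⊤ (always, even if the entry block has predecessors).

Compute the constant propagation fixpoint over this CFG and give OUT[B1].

Answer: {a: -4, b: ⊤, c: ⊤, d: ⊤, e: ⊤, f: ⊤}

Derivation:
Per-block solution:
  B0:   IN=(all ⊤)   OUT=(all ⊤)
  B1:   IN=(all ⊤)   OUT={a:-4; rest ⊤}
  B2:   IN={a:-4; rest ⊤}   OUT={a:-4; rest ⊤}
  B3:   IN=(all ⊤)   OUT={f:-1; rest ⊤}
  B4:   IN={f:-1; rest ⊤}   OUT={f:-1; rest ⊤}
  B5:   IN={f:-1; rest ⊤}   OUT={f:-1; rest ⊤}
  B6:   IN={f:-1; rest ⊤}   OUT={f:-3; rest ⊤}
  B7:   IN={f:-3; rest ⊤}   OUT={e:2, f:-3; rest ⊤}
  B8:   IN=(all ⊤)   OUT={c:3, d:3; rest ⊤}
  B9:   IN={c:3, d:3; rest ⊤}   OUT={c:3; rest ⊤}

Merge at B1: IN[B1] = OUT[B0] = {a: ⊤, b: ⊤, c: ⊤, d: ⊤, e: ⊤, f: ⊤}
Applying B1's transfer function to that IN value gives OUT[B1] (row B1 above).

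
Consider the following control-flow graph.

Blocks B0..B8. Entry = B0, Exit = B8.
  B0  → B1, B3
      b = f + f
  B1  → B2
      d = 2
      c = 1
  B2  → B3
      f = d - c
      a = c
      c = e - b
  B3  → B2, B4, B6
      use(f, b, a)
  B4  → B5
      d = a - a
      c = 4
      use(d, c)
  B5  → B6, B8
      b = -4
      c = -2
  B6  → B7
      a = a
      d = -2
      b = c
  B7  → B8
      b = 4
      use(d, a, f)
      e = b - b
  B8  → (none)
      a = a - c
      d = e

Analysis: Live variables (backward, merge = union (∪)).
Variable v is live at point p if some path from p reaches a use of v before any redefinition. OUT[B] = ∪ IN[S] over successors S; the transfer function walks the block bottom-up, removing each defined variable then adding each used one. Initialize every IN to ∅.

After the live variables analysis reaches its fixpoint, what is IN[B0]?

Converged values:
  B0:  IN={a, c, d, e, f}  OUT={a, b, c, d, e, f}
  B1:  IN={b, e}  OUT={b, c, d, e}
  B2:  IN={b, c, d, e}  OUT={a, b, c, d, e, f}
  B3:  IN={a, b, c, d, e, f}  OUT={a, b, c, d, e, f}
  B4:  IN={a, e, f}  OUT={a, e, f}
  B5:  IN={a, e, f}  OUT={a, c, e, f}
  B6:  IN={a, c, f}  OUT={a, c, d, f}
  B7:  IN={a, c, d, f}  OUT={a, c, e}
  B8:  IN={a, c, e}  OUT={}

Merge at B0: OUT[B0] = IN[B1] ⊔ IN[B3] = {a, b, c, d, e, f}
Applying B0's transfer function to that OUT value gives IN[B0] (row B0 above).

Answer: {a, c, d, e, f}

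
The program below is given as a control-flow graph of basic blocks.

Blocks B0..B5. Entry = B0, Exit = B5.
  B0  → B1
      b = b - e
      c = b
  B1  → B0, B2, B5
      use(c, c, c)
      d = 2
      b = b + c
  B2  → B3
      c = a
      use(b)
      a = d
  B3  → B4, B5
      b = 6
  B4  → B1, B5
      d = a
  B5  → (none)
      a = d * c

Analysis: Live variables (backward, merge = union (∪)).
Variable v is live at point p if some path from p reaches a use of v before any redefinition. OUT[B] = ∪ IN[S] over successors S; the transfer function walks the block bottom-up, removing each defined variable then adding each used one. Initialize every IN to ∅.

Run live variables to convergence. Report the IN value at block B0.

Answer: {a, b, e}

Working:
Converged values:
  B0: | IN={a, b, e} | OUT={a, b, c, e}
  B1: | IN={a, b, c, e} | OUT={a, b, c, d, e}
  B2: | IN={a, b, d, e} | OUT={a, c, d, e}
  B3: | IN={a, c, d, e} | OUT={a, b, c, d, e}
  B4: | IN={a, b, c, e} | OUT={a, b, c, d, e}
  B5: | IN={c, d} | OUT={}

Merge at B0: OUT[B0] = IN[B1] = {a, b, c, e}
Applying B0's transfer function to that OUT value gives IN[B0] (row B0 above).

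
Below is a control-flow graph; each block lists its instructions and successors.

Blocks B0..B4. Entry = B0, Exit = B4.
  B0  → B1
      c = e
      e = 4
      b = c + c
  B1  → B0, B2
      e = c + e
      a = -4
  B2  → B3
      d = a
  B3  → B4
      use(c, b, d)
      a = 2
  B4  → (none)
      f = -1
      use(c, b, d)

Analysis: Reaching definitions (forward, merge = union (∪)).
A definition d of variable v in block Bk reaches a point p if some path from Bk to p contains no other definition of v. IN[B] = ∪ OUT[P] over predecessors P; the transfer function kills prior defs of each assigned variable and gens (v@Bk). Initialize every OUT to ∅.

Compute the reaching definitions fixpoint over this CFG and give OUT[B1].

Converged values:
  B0: | IN={a@B1, b@B0, c@B0, e@B1} | OUT={a@B1, b@B0, c@B0, e@B0}
  B1: | IN={a@B1, b@B0, c@B0, e@B0} | OUT={a@B1, b@B0, c@B0, e@B1}
  B2: | IN={a@B1, b@B0, c@B0, e@B1} | OUT={a@B1, b@B0, c@B0, d@B2, e@B1}
  B3: | IN={a@B1, b@B0, c@B0, d@B2, e@B1} | OUT={a@B3, b@B0, c@B0, d@B2, e@B1}
  B4: | IN={a@B3, b@B0, c@B0, d@B2, e@B1} | OUT={a@B3, b@B0, c@B0, d@B2, e@B1, f@B4}

Merge at B1: IN[B1] = OUT[B0] = {a@B1, b@B0, c@B0, e@B0}
Applying B1's transfer function to that IN value gives OUT[B1] (row B1 above).

Answer: {a@B1, b@B0, c@B0, e@B1}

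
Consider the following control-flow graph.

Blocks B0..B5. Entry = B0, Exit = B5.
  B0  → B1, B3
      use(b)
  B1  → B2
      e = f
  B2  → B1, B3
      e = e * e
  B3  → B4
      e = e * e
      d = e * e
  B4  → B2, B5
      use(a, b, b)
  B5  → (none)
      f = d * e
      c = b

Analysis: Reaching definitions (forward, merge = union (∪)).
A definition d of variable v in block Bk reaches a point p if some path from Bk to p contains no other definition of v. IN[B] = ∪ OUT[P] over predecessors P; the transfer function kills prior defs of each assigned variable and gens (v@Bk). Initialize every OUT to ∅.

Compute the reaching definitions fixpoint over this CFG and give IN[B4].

Answer: {d@B3, e@B3}

Trace:
Fixpoint table:
  B0:  IN={}  OUT={}
  B1:  IN={d@B3, e@B2}  OUT={d@B3, e@B1}
  B2:  IN={d@B3, e@B1, e@B3}  OUT={d@B3, e@B2}
  B3:  IN={d@B3, e@B2}  OUT={d@B3, e@B3}
  B4:  IN={d@B3, e@B3}  OUT={d@B3, e@B3}
  B5:  IN={d@B3, e@B3}  OUT={c@B5, d@B3, e@B3, f@B5}

Merge at B4: IN[B4] = OUT[B3] = {d@B3, e@B3}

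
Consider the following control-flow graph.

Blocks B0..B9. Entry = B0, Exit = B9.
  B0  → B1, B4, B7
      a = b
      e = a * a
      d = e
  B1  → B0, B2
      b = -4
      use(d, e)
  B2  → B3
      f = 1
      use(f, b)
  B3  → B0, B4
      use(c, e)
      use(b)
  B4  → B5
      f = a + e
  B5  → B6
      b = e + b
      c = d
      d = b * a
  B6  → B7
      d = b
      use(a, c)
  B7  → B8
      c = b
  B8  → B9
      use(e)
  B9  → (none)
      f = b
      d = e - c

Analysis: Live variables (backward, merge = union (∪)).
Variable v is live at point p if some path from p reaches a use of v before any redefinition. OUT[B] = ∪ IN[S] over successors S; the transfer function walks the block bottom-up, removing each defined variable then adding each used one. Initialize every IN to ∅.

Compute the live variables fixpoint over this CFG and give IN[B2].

Converged values:
  B0:  IN={b, c}  OUT={a, b, c, d, e}
  B1:  IN={a, c, d, e}  OUT={a, b, c, d, e}
  B2:  IN={a, b, c, d, e}  OUT={a, b, c, d, e}
  B3:  IN={a, b, c, d, e}  OUT={a, b, c, d, e}
  B4:  IN={a, b, d, e}  OUT={a, b, d, e}
  B5:  IN={a, b, d, e}  OUT={a, b, c, e}
  B6:  IN={a, b, c, e}  OUT={b, e}
  B7:  IN={b, e}  OUT={b, c, e}
  B8:  IN={b, c, e}  OUT={b, c, e}
  B9:  IN={b, c, e}  OUT={}

Merge at B2: OUT[B2] = IN[B3] = {a, b, c, d, e}
Applying B2's transfer function to that OUT value gives IN[B2] (row B2 above).

Answer: {a, b, c, d, e}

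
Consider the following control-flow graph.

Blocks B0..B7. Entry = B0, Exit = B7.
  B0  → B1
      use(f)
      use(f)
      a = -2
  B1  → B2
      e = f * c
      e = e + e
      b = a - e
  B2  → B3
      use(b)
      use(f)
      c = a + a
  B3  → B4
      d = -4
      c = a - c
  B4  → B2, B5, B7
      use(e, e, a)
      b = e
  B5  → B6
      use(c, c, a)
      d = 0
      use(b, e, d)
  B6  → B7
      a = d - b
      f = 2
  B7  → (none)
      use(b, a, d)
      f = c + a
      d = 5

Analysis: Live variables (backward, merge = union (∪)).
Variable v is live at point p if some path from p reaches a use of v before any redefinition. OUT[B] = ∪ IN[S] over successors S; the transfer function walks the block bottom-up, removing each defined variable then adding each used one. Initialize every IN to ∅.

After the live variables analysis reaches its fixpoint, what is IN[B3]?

Answer: {a, c, e, f}

Trace:
Converged values:
  B0: | IN={c, f} | OUT={a, c, f}
  B1: | IN={a, c, f} | OUT={a, b, e, f}
  B2: | IN={a, b, e, f} | OUT={a, c, e, f}
  B3: | IN={a, c, e, f} | OUT={a, c, d, e, f}
  B4: | IN={a, c, d, e, f} | OUT={a, b, c, d, e, f}
  B5: | IN={a, b, c, e} | OUT={b, c, d}
  B6: | IN={b, c, d} | OUT={a, b, c, d}
  B7: | IN={a, b, c, d} | OUT={}

Merge at B3: OUT[B3] = IN[B4] = {a, c, d, e, f}
Applying B3's transfer function to that OUT value gives IN[B3] (row B3 above).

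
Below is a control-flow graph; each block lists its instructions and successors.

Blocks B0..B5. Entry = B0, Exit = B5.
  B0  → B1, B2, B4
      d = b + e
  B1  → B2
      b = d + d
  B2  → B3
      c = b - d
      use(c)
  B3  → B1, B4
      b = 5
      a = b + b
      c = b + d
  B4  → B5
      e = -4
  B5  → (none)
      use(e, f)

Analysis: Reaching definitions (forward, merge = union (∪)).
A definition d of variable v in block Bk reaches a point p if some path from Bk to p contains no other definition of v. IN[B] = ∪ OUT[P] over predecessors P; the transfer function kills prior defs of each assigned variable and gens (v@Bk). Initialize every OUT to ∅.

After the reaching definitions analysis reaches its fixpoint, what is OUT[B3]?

Answer: {a@B3, b@B3, c@B3, d@B0}

Derivation:
Per-block solution:
  B0:   IN={}   OUT={d@B0}
  B1:   IN={a@B3, b@B3, c@B3, d@B0}   OUT={a@B3, b@B1, c@B3, d@B0}
  B2:   IN={a@B3, b@B1, c@B3, d@B0}   OUT={a@B3, b@B1, c@B2, d@B0}
  B3:   IN={a@B3, b@B1, c@B2, d@B0}   OUT={a@B3, b@B3, c@B3, d@B0}
  B4:   IN={a@B3, b@B3, c@B3, d@B0}   OUT={a@B3, b@B3, c@B3, d@B0, e@B4}
  B5:   IN={a@B3, b@B3, c@B3, d@B0, e@B4}   OUT={a@B3, b@B3, c@B3, d@B0, e@B4}

Merge at B3: IN[B3] = OUT[B2] = {a@B3, b@B1, c@B2, d@B0}
Applying B3's transfer function to that IN value gives OUT[B3] (row B3 above).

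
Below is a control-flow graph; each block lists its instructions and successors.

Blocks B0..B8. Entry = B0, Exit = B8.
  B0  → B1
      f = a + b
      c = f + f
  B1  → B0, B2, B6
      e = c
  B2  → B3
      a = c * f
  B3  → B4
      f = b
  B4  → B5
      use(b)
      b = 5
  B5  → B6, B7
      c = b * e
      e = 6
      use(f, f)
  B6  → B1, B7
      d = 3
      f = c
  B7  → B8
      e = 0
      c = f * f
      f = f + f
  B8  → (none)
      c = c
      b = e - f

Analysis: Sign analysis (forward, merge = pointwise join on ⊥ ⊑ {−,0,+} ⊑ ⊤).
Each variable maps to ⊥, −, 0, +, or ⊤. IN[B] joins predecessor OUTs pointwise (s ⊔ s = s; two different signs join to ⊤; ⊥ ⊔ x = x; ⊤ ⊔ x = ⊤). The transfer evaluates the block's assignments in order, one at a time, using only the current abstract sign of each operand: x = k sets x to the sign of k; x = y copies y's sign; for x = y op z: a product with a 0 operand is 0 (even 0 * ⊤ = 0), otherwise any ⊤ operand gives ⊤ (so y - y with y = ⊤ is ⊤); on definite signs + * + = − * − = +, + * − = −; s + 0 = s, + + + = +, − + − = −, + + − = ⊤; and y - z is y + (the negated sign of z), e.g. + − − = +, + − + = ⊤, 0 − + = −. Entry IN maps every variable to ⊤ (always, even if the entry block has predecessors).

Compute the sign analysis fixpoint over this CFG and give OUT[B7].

Answer: {a: ⊤, b: ⊤, c: ⊤, d: ⊤, e: 0, f: ⊤}

Working:
Per-block solution:
  B0: | IN=(all ⊤) | OUT=(all ⊤)
  B1: | IN=(all ⊤) | OUT=(all ⊤)
  B2: | IN=(all ⊤) | OUT=(all ⊤)
  B3: | IN=(all ⊤) | OUT=(all ⊤)
  B4: | IN=(all ⊤) | OUT={b:+; rest ⊤}
  B5: | IN={b:+; rest ⊤} | OUT={b:+, e:+; rest ⊤}
  B6: | IN=(all ⊤) | OUT={d:+; rest ⊤}
  B7: | IN=(all ⊤) | OUT={e:0; rest ⊤}
  B8: | IN={e:0; rest ⊤} | OUT={e:0; rest ⊤}

Merge at B7: IN[B7] = OUT[B5] ⊔ OUT[B6] = {a: ⊤, b: ⊤, c: ⊤, d: ⊤, e: ⊤, f: ⊤}
Applying B7's transfer function to that IN value gives OUT[B7] (row B7 above).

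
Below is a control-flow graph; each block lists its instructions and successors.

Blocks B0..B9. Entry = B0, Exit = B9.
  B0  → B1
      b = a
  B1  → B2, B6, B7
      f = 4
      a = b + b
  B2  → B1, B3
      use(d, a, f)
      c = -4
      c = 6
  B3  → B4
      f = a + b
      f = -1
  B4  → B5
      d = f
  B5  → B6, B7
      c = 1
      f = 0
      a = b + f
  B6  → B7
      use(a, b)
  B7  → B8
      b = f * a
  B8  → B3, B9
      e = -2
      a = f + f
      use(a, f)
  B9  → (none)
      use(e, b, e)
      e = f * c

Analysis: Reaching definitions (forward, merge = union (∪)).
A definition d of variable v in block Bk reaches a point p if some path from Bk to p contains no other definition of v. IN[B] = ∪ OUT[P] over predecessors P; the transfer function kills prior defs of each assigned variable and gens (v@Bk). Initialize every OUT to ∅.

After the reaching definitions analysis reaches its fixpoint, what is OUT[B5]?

Per-block solution:
  B0:   IN={}   OUT={b@B0}
  B1:   IN={a@B1, b@B0, c@B2, f@B1}   OUT={a@B1, b@B0, c@B2, f@B1}
  B2:   IN={a@B1, b@B0, c@B2, f@B1}   OUT={a@B1, b@B0, c@B2, f@B1}
  B3:   IN={a@B1, a@B8, b@B0, b@B7, c@B2, c@B5, d@B4, e@B8, f@B1, f@B5}   OUT={a@B1, a@B8, b@B0, b@B7, c@B2, c@B5, d@B4, e@B8, f@B3}
  B4:   IN={a@B1, a@B8, b@B0, b@B7, c@B2, c@B5, d@B4, e@B8, f@B3}   OUT={a@B1, a@B8, b@B0, b@B7, c@B2, c@B5, d@B4, e@B8, f@B3}
  B5:   IN={a@B1, a@B8, b@B0, b@B7, c@B2, c@B5, d@B4, e@B8, f@B3}   OUT={a@B5, b@B0, b@B7, c@B5, d@B4, e@B8, f@B5}
  B6:   IN={a@B1, a@B5, b@B0, b@B7, c@B2, c@B5, d@B4, e@B8, f@B1, f@B5}   OUT={a@B1, a@B5, b@B0, b@B7, c@B2, c@B5, d@B4, e@B8, f@B1, f@B5}
  B7:   IN={a@B1, a@B5, b@B0, b@B7, c@B2, c@B5, d@B4, e@B8, f@B1, f@B5}   OUT={a@B1, a@B5, b@B7, c@B2, c@B5, d@B4, e@B8, f@B1, f@B5}
  B8:   IN={a@B1, a@B5, b@B7, c@B2, c@B5, d@B4, e@B8, f@B1, f@B5}   OUT={a@B8, b@B7, c@B2, c@B5, d@B4, e@B8, f@B1, f@B5}
  B9:   IN={a@B8, b@B7, c@B2, c@B5, d@B4, e@B8, f@B1, f@B5}   OUT={a@B8, b@B7, c@B2, c@B5, d@B4, e@B9, f@B1, f@B5}

Merge at B5: IN[B5] = OUT[B4] = {a@B1, a@B8, b@B0, b@B7, c@B2, c@B5, d@B4, e@B8, f@B3}
Applying B5's transfer function to that IN value gives OUT[B5] (row B5 above).

Answer: {a@B5, b@B0, b@B7, c@B5, d@B4, e@B8, f@B5}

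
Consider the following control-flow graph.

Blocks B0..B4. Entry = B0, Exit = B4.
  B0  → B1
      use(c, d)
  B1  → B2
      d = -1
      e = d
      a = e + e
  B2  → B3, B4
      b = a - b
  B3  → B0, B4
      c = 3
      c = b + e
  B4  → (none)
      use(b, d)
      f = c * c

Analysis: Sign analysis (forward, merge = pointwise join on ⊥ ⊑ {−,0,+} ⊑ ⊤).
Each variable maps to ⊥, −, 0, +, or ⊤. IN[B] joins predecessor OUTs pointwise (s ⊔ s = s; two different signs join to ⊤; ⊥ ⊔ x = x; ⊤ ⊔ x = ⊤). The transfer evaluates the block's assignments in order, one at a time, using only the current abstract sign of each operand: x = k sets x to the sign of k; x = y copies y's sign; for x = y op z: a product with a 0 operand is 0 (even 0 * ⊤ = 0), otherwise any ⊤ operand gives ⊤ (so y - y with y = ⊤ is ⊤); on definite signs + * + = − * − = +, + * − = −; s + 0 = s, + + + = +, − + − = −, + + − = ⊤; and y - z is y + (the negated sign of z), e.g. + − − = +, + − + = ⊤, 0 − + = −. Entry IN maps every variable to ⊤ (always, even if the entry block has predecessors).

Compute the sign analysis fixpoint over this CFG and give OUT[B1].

Answer: {a: -, b: ⊤, c: ⊤, d: -, e: -, f: ⊤}

Trace:
Per-block solution:
  B0:   IN=(all ⊤)   OUT=(all ⊤)
  B1:   IN=(all ⊤)   OUT={a:-, d:-, e:-; rest ⊤}
  B2:   IN={a:-, d:-, e:-; rest ⊤}   OUT={a:-, d:-, e:-; rest ⊤}
  B3:   IN={a:-, d:-, e:-; rest ⊤}   OUT={a:-, d:-, e:-; rest ⊤}
  B4:   IN={a:-, d:-, e:-; rest ⊤}   OUT={a:-, d:-, e:-; rest ⊤}

Merge at B1: IN[B1] = OUT[B0] = {a: ⊤, b: ⊤, c: ⊤, d: ⊤, e: ⊤, f: ⊤}
Applying B1's transfer function to that IN value gives OUT[B1] (row B1 above).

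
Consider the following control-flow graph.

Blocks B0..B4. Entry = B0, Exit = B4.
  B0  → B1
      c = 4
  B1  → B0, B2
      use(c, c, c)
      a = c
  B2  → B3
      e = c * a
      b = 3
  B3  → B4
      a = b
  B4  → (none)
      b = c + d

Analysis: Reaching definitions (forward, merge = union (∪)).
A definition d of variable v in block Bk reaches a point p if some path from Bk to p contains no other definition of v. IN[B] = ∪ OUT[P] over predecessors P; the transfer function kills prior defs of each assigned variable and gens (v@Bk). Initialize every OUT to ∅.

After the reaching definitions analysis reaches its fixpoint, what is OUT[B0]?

Fixpoint table:
  B0:   IN={a@B1, c@B0}   OUT={a@B1, c@B0}
  B1:   IN={a@B1, c@B0}   OUT={a@B1, c@B0}
  B2:   IN={a@B1, c@B0}   OUT={a@B1, b@B2, c@B0, e@B2}
  B3:   IN={a@B1, b@B2, c@B0, e@B2}   OUT={a@B3, b@B2, c@B0, e@B2}
  B4:   IN={a@B3, b@B2, c@B0, e@B2}   OUT={a@B3, b@B4, c@B0, e@B2}

Merge at B0 (entry node, so the boundary value {} is joined with the incoming edge(s)): IN[B0] = {} ⊔ OUT[B1] = {a@B1, c@B0}
Applying B0's transfer function to that IN value gives OUT[B0] (row B0 above).

Answer: {a@B1, c@B0}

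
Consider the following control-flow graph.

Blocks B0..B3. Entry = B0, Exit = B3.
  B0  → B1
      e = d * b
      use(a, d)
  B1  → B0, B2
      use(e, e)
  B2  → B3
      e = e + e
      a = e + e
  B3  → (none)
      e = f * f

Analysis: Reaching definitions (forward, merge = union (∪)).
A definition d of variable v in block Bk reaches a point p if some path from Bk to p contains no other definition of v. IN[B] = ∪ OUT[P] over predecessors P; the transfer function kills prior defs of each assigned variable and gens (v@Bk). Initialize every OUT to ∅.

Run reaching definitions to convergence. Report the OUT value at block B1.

Answer: {e@B0}

Working:
Fixpoint table:
  B0: | IN={e@B0} | OUT={e@B0}
  B1: | IN={e@B0} | OUT={e@B0}
  B2: | IN={e@B0} | OUT={a@B2, e@B2}
  B3: | IN={a@B2, e@B2} | OUT={a@B2, e@B3}

Merge at B1: IN[B1] = OUT[B0] = {e@B0}
Applying B1's transfer function to that IN value gives OUT[B1] (row B1 above).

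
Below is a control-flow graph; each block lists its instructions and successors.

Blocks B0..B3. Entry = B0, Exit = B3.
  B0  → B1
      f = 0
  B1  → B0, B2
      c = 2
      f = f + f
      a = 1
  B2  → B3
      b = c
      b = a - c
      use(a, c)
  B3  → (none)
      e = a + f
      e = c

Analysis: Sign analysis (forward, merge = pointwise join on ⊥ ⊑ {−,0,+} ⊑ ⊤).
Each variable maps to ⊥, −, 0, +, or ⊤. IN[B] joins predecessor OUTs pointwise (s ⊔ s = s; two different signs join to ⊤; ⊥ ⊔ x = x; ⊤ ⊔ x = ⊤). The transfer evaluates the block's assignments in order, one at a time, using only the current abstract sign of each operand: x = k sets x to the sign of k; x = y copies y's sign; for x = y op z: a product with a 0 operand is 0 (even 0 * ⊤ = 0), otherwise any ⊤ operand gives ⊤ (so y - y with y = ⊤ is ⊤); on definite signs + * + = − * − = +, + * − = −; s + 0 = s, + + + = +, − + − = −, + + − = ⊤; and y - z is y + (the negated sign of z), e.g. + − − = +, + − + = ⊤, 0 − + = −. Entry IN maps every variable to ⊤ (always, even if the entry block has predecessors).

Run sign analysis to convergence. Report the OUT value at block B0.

Converged values:
  B0:  IN=(all ⊤)  OUT={f:0; rest ⊤}
  B1:  IN={f:0; rest ⊤}  OUT={a:+, c:+, f:0; rest ⊤}
  B2:  IN={a:+, c:+, f:0; rest ⊤}  OUT={a:+, c:+, f:0; rest ⊤}
  B3:  IN={a:+, c:+, f:0; rest ⊤}  OUT={a:+, c:+, e:+, f:0; rest ⊤}

Merge at B0 (entry node, so the boundary value (all ⊤) is joined with the incoming edge(s)): IN[B0] = (all ⊤) ⊔ OUT[B1] = {a: ⊤, b: ⊤, c: ⊤, d: ⊤, e: ⊤, f: ⊤}
Applying B0's transfer function to that IN value gives OUT[B0] (row B0 above).

Answer: {a: ⊤, b: ⊤, c: ⊤, d: ⊤, e: ⊤, f: 0}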